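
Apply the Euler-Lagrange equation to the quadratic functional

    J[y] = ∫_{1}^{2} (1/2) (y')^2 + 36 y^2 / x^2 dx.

The Lagrangian is L = (1/2) (y')^2 + 36 y^2 / x^2.
Compute ∂L/∂y = 72y/x^2, ∂L/∂y' = y'.
The Euler-Lagrange equation d/dx(∂L/∂y') − ∂L/∂y = 0 reduces to
    y'' − 72/x^2 · y = 0  (x > 0).
Its general solution is
    y(x) = A x^9 + B x^(-8),
with A, B fixed by the endpoint conditions.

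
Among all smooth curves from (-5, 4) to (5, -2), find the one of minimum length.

Arc-length functional: J[y] = ∫ sqrt(1 + (y')^2) dx.
Lagrangian L = sqrt(1 + (y')^2) has no explicit y dependence, so ∂L/∂y = 0 and the Euler-Lagrange equation gives
    d/dx( y' / sqrt(1 + (y')^2) ) = 0  ⇒  y' / sqrt(1 + (y')^2) = const.
Hence y' is constant, so y(x) is affine.
Fitting the endpoints (-5, 4) and (5, -2):
    slope m = ((-2) − 4) / (5 − (-5)) = -3/5,
    intercept c = 4 − m·(-5) = 1.
Extremal: y(x) = (-3/5) x + 1.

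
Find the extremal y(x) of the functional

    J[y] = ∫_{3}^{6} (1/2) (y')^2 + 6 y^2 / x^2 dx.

The Lagrangian is L = (1/2) (y')^2 + 6 y^2 / x^2.
Compute ∂L/∂y = 12y/x^2, ∂L/∂y' = y'.
The Euler-Lagrange equation d/dx(∂L/∂y') − ∂L/∂y = 0 reduces to
    y'' − 12/x^2 · y = 0  (x > 0).
Its general solution is
    y(x) = A x^4 + B x^(-3),
with A, B fixed by the endpoint conditions.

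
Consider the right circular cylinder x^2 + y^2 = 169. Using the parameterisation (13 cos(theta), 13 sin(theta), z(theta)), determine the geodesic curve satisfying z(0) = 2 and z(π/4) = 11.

Parameterise the cylinder of radius R = 13 as
    r(θ) = (13 cos θ, 13 sin θ, z(θ)).
The arc-length element is
    ds = sqrt(169 + (dz/dθ)^2) dθ,
so the Lagrangian is L = sqrt(169 + z'^2).
L depends on z' only, not on z or θ, so ∂L/∂z = 0 and
    ∂L/∂z' = z' / sqrt(169 + z'^2).
The Euler-Lagrange equation gives
    d/dθ( z' / sqrt(169 + z'^2) ) = 0,
so z' is constant. Integrating once:
    z(θ) = a θ + b,
a helix on the cylinder (a straight line when the cylinder is unrolled). The constants a, b are determined by the endpoint conditions.
With endpoint conditions z(0) = 2 and z(π/4) = 11: from z(0) = b we get b = 2, and a·π/4 + 2 = 11 gives a = 36/π, so
    z(θ) = (36/π) θ + 2.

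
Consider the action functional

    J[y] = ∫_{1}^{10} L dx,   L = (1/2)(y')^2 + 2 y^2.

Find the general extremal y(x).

The Lagrangian is L = (1/2)(y')^2 + 2 y^2.
∂L/∂y = 4y.
∂L/∂y' = y'.
The Euler-Lagrange equation d/dx(∂L/∂y') − ∂L/∂y = 0 becomes:
    y'' - 4 y = 0
General solution: y(x) = A e^(2x) + B e^(-2x), where A and B are arbitrary constants fixed by the endpoint conditions.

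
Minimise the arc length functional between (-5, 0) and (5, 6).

Arc-length functional: J[y] = ∫ sqrt(1 + (y')^2) dx.
Lagrangian L = sqrt(1 + (y')^2) has no explicit y dependence, so ∂L/∂y = 0 and the Euler-Lagrange equation gives
    d/dx( y' / sqrt(1 + (y')^2) ) = 0  ⇒  y' / sqrt(1 + (y')^2) = const.
Hence y' is constant, so y(x) is affine.
Fitting the endpoints (-5, 0) and (5, 6):
    slope m = (6 − 0) / (5 − (-5)) = 3/5,
    intercept c = 0 − m·(-5) = 3.
Extremal: y(x) = (3/5) x + 3.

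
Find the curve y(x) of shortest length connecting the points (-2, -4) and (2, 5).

Arc-length functional: J[y] = ∫ sqrt(1 + (y')^2) dx.
Lagrangian L = sqrt(1 + (y')^2) has no explicit y dependence, so ∂L/∂y = 0 and the Euler-Lagrange equation gives
    d/dx( y' / sqrt(1 + (y')^2) ) = 0  ⇒  y' / sqrt(1 + (y')^2) = const.
Hence y' is constant, so y(x) is affine.
Fitting the endpoints (-2, -4) and (2, 5):
    slope m = (5 − (-4)) / (2 − (-2)) = 9/4,
    intercept c = (-4) − m·(-2) = 1/2.
Extremal: y(x) = (9/4) x + 1/2.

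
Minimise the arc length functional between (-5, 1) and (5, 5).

Arc-length functional: J[y] = ∫ sqrt(1 + (y')^2) dx.
Lagrangian L = sqrt(1 + (y')^2) has no explicit y dependence, so ∂L/∂y = 0 and the Euler-Lagrange equation gives
    d/dx( y' / sqrt(1 + (y')^2) ) = 0  ⇒  y' / sqrt(1 + (y')^2) = const.
Hence y' is constant, so y(x) is affine.
Fitting the endpoints (-5, 1) and (5, 5):
    slope m = (5 − 1) / (5 − (-5)) = 2/5,
    intercept c = 1 − m·(-5) = 3.
Extremal: y(x) = (2/5) x + 3.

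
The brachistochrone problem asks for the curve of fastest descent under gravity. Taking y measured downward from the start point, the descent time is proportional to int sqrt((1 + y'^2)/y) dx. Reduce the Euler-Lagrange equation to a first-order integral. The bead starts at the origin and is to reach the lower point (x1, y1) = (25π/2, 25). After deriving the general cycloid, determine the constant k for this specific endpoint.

The Lagrangian L = sqrt((1 + y'^2) / y) has no explicit x dependence, so the Beltrami identity applies:
    L − y' ∂L/∂y' = C.
Compute ∂L/∂y' = y' / sqrt(y (1 + y'^2)).
Substitute:
    sqrt((1 + y'^2)/y) − y'·y' / sqrt(y (1 + y'^2))
    = (1 + y'^2) / sqrt(y (1 + y'^2)) − y'^2 / sqrt(y (1 + y'^2))
    = 1 / sqrt(y (1 + y'^2)) = C.
Squaring and rearranging gives the first integral
    y (1 + y'^2) = 1/C^2 =: k   (constant).
Solving this first-order ODE by the substitution
    y = (k/2)(1 − cos θ)
yields the cycloid parameterisation
    x(θ) = (k/2)(θ − sin θ),   y(θ) = (k/2)(1 − cos θ).
The constant k is fixed by the endpoint condition.
Now fit the given lower endpoint (x1, y1) = (25π/2, 25). At the bottom of the first arch (θ = π), the parametric equations give
    y(π) = (k/2)(1 − cos π) = k,
    x(π) = (k/2)(π − sin π) = kπ/2.
Matching y(π) = 25 gives k = 25, consistent with x(π) = 25π/2. Therefore the specific cycloid is
    x(θ) = (25/2)(θ − sin θ),   y(θ) = (25/2)(1 − cos θ).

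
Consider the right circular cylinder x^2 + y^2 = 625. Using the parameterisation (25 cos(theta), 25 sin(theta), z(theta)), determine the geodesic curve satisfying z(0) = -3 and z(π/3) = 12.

Parameterise the cylinder of radius R = 25 as
    r(θ) = (25 cos θ, 25 sin θ, z(θ)).
The arc-length element is
    ds = sqrt(625 + (dz/dθ)^2) dθ,
so the Lagrangian is L = sqrt(625 + z'^2).
L depends on z' only, not on z or θ, so ∂L/∂z = 0 and
    ∂L/∂z' = z' / sqrt(625 + z'^2).
The Euler-Lagrange equation gives
    d/dθ( z' / sqrt(625 + z'^2) ) = 0,
so z' is constant. Integrating once:
    z(θ) = a θ + b,
a helix on the cylinder (a straight line when the cylinder is unrolled). The constants a, b are determined by the endpoint conditions.
With endpoint conditions z(0) = -3 and z(π/3) = 12: from z(0) = b we get b = -3, and a·π/3 + -3 = 12 gives a = 45/π, so
    z(θ) = (45/π) θ − 3.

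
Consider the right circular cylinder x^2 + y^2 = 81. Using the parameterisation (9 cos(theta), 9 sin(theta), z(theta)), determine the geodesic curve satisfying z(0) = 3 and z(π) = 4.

Parameterise the cylinder of radius R = 9 as
    r(θ) = (9 cos θ, 9 sin θ, z(θ)).
The arc-length element is
    ds = sqrt(81 + (dz/dθ)^2) dθ,
so the Lagrangian is L = sqrt(81 + z'^2).
L depends on z' only, not on z or θ, so ∂L/∂z = 0 and
    ∂L/∂z' = z' / sqrt(81 + z'^2).
The Euler-Lagrange equation gives
    d/dθ( z' / sqrt(81 + z'^2) ) = 0,
so z' is constant. Integrating once:
    z(θ) = a θ + b,
a helix on the cylinder (a straight line when the cylinder is unrolled). The constants a, b are determined by the endpoint conditions.
With endpoint conditions z(0) = 3 and z(π) = 4: from z(0) = b we get b = 3, and a·π + 3 = 4 gives a = 1/π, so
    z(θ) = (1/π) θ + 3.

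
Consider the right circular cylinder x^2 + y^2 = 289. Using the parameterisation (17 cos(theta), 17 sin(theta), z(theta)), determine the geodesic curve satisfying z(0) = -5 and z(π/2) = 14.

Parameterise the cylinder of radius R = 17 as
    r(θ) = (17 cos θ, 17 sin θ, z(θ)).
The arc-length element is
    ds = sqrt(289 + (dz/dθ)^2) dθ,
so the Lagrangian is L = sqrt(289 + z'^2).
L depends on z' only, not on z or θ, so ∂L/∂z = 0 and
    ∂L/∂z' = z' / sqrt(289 + z'^2).
The Euler-Lagrange equation gives
    d/dθ( z' / sqrt(289 + z'^2) ) = 0,
so z' is constant. Integrating once:
    z(θ) = a θ + b,
a helix on the cylinder (a straight line when the cylinder is unrolled). The constants a, b are determined by the endpoint conditions.
With endpoint conditions z(0) = -5 and z(π/2) = 14: from z(0) = b we get b = -5, and a·π/2 + -5 = 14 gives a = 38/π, so
    z(θ) = (38/π) θ − 5.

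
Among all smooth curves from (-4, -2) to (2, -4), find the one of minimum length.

Arc-length functional: J[y] = ∫ sqrt(1 + (y')^2) dx.
Lagrangian L = sqrt(1 + (y')^2) has no explicit y dependence, so ∂L/∂y = 0 and the Euler-Lagrange equation gives
    d/dx( y' / sqrt(1 + (y')^2) ) = 0  ⇒  y' / sqrt(1 + (y')^2) = const.
Hence y' is constant, so y(x) is affine.
Fitting the endpoints (-4, -2) and (2, -4):
    slope m = ((-4) − (-2)) / (2 − (-4)) = -1/3,
    intercept c = (-2) − m·(-4) = -10/3.
Extremal: y(x) = (-1/3) x - 10/3.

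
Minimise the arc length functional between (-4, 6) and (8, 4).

Arc-length functional: J[y] = ∫ sqrt(1 + (y')^2) dx.
Lagrangian L = sqrt(1 + (y')^2) has no explicit y dependence, so ∂L/∂y = 0 and the Euler-Lagrange equation gives
    d/dx( y' / sqrt(1 + (y')^2) ) = 0  ⇒  y' / sqrt(1 + (y')^2) = const.
Hence y' is constant, so y(x) is affine.
Fitting the endpoints (-4, 6) and (8, 4):
    slope m = (4 − 6) / (8 − (-4)) = -1/6,
    intercept c = 6 − m·(-4) = 16/3.
Extremal: y(x) = (-1/6) x + 16/3.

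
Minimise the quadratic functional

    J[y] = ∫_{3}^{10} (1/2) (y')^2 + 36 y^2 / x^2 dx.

The Lagrangian is L = (1/2) (y')^2 + 36 y^2 / x^2.
Compute ∂L/∂y = 72y/x^2, ∂L/∂y' = y'.
The Euler-Lagrange equation d/dx(∂L/∂y') − ∂L/∂y = 0 reduces to
    y'' − 72/x^2 · y = 0  (x > 0).
Its general solution is
    y(x) = A x^9 + B x^(-8),
with A, B fixed by the endpoint conditions.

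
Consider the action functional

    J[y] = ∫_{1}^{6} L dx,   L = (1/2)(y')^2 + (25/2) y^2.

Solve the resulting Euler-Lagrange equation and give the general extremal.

The Lagrangian is L = (1/2)(y')^2 + (25/2) y^2.
∂L/∂y = 25y.
∂L/∂y' = y'.
The Euler-Lagrange equation d/dx(∂L/∂y') − ∂L/∂y = 0 becomes:
    y'' - 25 y = 0
General solution: y(x) = A e^(5x) + B e^(-5x), where A and B are arbitrary constants fixed by the endpoint conditions.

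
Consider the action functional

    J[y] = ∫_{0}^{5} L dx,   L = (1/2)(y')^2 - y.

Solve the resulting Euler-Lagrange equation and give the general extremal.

The Lagrangian is L = (1/2)(y')^2 - y.
∂L/∂y = -1.
∂L/∂y' = y'.
The Euler-Lagrange equation d/dx(∂L/∂y') − ∂L/∂y = 0 becomes:
    y'' + 1 = 0
General solution: y(x) = -x^2/2 + A x + B, where A and B are arbitrary constants fixed by the endpoint conditions.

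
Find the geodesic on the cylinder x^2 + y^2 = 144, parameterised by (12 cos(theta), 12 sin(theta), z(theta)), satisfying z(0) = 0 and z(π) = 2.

Parameterise the cylinder of radius R = 12 as
    r(θ) = (12 cos θ, 12 sin θ, z(θ)).
The arc-length element is
    ds = sqrt(144 + (dz/dθ)^2) dθ,
so the Lagrangian is L = sqrt(144 + z'^2).
L depends on z' only, not on z or θ, so ∂L/∂z = 0 and
    ∂L/∂z' = z' / sqrt(144 + z'^2).
The Euler-Lagrange equation gives
    d/dθ( z' / sqrt(144 + z'^2) ) = 0,
so z' is constant. Integrating once:
    z(θ) = a θ + b,
a helix on the cylinder (a straight line when the cylinder is unrolled). The constants a, b are determined by the endpoint conditions.
With endpoint conditions z(0) = 0 and z(π) = 2: from z(0) = b we get b = 0, and a·π + 0 = 2 gives a = 2/π, so
    z(θ) = (2/π) θ.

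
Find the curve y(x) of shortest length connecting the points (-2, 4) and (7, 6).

Arc-length functional: J[y] = ∫ sqrt(1 + (y')^2) dx.
Lagrangian L = sqrt(1 + (y')^2) has no explicit y dependence, so ∂L/∂y = 0 and the Euler-Lagrange equation gives
    d/dx( y' / sqrt(1 + (y')^2) ) = 0  ⇒  y' / sqrt(1 + (y')^2) = const.
Hence y' is constant, so y(x) is affine.
Fitting the endpoints (-2, 4) and (7, 6):
    slope m = (6 − 4) / (7 − (-2)) = 2/9,
    intercept c = 4 − m·(-2) = 40/9.
Extremal: y(x) = (2/9) x + 40/9.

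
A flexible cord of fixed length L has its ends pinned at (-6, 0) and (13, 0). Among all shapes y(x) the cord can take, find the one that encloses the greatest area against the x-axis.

Set up the augmented Lagrangian using a multiplier λ for the length constraint:
    F(y, y') = y − λ sqrt(1 + y'^2).
F has no explicit x dependence, so the Beltrami identity yields a first integral
    F − y' ∂F/∂y' = C.
Compute ∂F/∂y' = −λ y' / sqrt(1 + y'^2). Then
    y − λ sqrt(1 + y'^2) + λ y'^2 / sqrt(1 + y'^2) = C
    ⇒  y − λ / sqrt(1 + y'^2) = C.
Solving for y' and integrating gives
    (x − a)^2 + (y − b)^2 = λ^2,
a circular arc of radius λ. The constants a, b are determined by the endpoint conditions y(-6) = y(13) = 0, and λ is fixed implicitly by the length constraint
    ∫_{-6}^{13} sqrt(1 + y'^2) dx = L.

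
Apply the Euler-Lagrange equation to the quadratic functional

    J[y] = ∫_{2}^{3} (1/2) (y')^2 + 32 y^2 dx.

The Lagrangian is L = (1/2) (y')^2 + 32 y^2.
Compute ∂L/∂y = 64y, ∂L/∂y' = y'.
The Euler-Lagrange equation d/dx(∂L/∂y') − ∂L/∂y = 0 reduces to
    y'' − 64 y = 0.
Its general solution is
    y(x) = A e^(8x) + B e^(−8x),
with A, B fixed by the endpoint conditions.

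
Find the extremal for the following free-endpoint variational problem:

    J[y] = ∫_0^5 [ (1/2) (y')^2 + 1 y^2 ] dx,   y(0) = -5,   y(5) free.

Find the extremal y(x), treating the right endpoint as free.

The Lagrangian L = (1/2) (y')^2 + 1 y^2 gives
    ∂L/∂y = 2 y,   ∂L/∂y' = y'.
Euler-Lagrange: y'' − 2 y = 0.
With k = sqrt(2), the general solution is
    y(x) = A cosh(sqrt(2) x) + B sinh(sqrt(2) x).
Fixed left endpoint y(0) = -5 ⇒ A = -5.
The right endpoint x = 5 is free, so the natural (transversality) condition is ∂L/∂y' |_{x=5} = 0, i.e. y'(5) = 0.
Compute y'(x) = A k sinh(k x) + B k cosh(k x), so
    y'(5) = A k sinh(k·5) + B k cosh(k·5) = 0
    ⇒ B = −A tanh(k·5) = 5 tanh(sqrt(2)·5).
Therefore the extremal is
    y(x) = −5 cosh(sqrt(2) x) + 5 tanh(sqrt(2)·5) sinh(sqrt(2) x).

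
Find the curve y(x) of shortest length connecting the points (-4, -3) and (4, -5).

Arc-length functional: J[y] = ∫ sqrt(1 + (y')^2) dx.
Lagrangian L = sqrt(1 + (y')^2) has no explicit y dependence, so ∂L/∂y = 0 and the Euler-Lagrange equation gives
    d/dx( y' / sqrt(1 + (y')^2) ) = 0  ⇒  y' / sqrt(1 + (y')^2) = const.
Hence y' is constant, so y(x) is affine.
Fitting the endpoints (-4, -3) and (4, -5):
    slope m = ((-5) − (-3)) / (4 − (-4)) = -1/4,
    intercept c = (-3) − m·(-4) = -4.
Extremal: y(x) = (-1/4) x - 4.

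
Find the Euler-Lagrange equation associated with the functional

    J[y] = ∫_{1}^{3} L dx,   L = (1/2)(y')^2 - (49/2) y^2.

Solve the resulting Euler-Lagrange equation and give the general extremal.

The Lagrangian is L = (1/2)(y')^2 - (49/2) y^2.
∂L/∂y = -49y.
∂L/∂y' = y'.
The Euler-Lagrange equation d/dx(∂L/∂y') − ∂L/∂y = 0 becomes:
    y'' + 49 y = 0
General solution: y(x) = A sin(7x) + B cos(7x), where A and B are arbitrary constants fixed by the endpoint conditions.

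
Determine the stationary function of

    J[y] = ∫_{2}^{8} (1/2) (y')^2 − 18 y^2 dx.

The Lagrangian is L = (1/2) (y')^2 − 18 y^2.
Compute ∂L/∂y = -36y, ∂L/∂y' = y'.
The Euler-Lagrange equation d/dx(∂L/∂y') − ∂L/∂y = 0 reduces to
    y'' + 36 y = 0.
Its general solution is
    y(x) = A sin(6x) + B cos(6x),
with A, B fixed by the endpoint conditions.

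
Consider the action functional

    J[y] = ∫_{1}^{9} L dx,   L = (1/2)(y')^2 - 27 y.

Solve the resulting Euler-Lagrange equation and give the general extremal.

The Lagrangian is L = (1/2)(y')^2 - 27 y.
∂L/∂y = -27.
∂L/∂y' = y'.
The Euler-Lagrange equation d/dx(∂L/∂y') − ∂L/∂y = 0 becomes:
    y'' + 27 = 0
General solution: y(x) = -(27/2) x^2 + A x + B, where A and B are arbitrary constants fixed by the endpoint conditions.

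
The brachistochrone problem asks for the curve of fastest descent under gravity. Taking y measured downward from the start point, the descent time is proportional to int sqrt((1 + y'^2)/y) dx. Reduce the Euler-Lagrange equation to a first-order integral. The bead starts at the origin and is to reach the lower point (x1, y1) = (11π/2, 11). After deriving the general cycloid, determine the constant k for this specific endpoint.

The Lagrangian L = sqrt((1 + y'^2) / y) has no explicit x dependence, so the Beltrami identity applies:
    L − y' ∂L/∂y' = C.
Compute ∂L/∂y' = y' / sqrt(y (1 + y'^2)).
Substitute:
    sqrt((1 + y'^2)/y) − y'·y' / sqrt(y (1 + y'^2))
    = (1 + y'^2) / sqrt(y (1 + y'^2)) − y'^2 / sqrt(y (1 + y'^2))
    = 1 / sqrt(y (1 + y'^2)) = C.
Squaring and rearranging gives the first integral
    y (1 + y'^2) = 1/C^2 =: k   (constant).
Solving this first-order ODE by the substitution
    y = (k/2)(1 − cos θ)
yields the cycloid parameterisation
    x(θ) = (k/2)(θ − sin θ),   y(θ) = (k/2)(1 − cos θ).
The constant k is fixed by the endpoint condition.
Now fit the given lower endpoint (x1, y1) = (11π/2, 11). At the bottom of the first arch (θ = π), the parametric equations give
    y(π) = (k/2)(1 − cos π) = k,
    x(π) = (k/2)(π − sin π) = kπ/2.
Matching y(π) = 11 gives k = 11, consistent with x(π) = 11π/2. Therefore the specific cycloid is
    x(θ) = (11/2)(θ − sin θ),   y(θ) = (11/2)(1 − cos θ).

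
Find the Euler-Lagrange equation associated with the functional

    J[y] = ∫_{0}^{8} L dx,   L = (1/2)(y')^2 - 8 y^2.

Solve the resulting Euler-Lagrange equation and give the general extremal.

The Lagrangian is L = (1/2)(y')^2 - 8 y^2.
∂L/∂y = -16y.
∂L/∂y' = y'.
The Euler-Lagrange equation d/dx(∂L/∂y') − ∂L/∂y = 0 becomes:
    y'' + 16 y = 0
General solution: y(x) = A sin(4x) + B cos(4x), where A and B are arbitrary constants fixed by the endpoint conditions.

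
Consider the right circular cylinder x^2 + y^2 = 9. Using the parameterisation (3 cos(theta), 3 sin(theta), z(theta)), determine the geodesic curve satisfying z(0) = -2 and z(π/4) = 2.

Parameterise the cylinder of radius R = 3 as
    r(θ) = (3 cos θ, 3 sin θ, z(θ)).
The arc-length element is
    ds = sqrt(9 + (dz/dθ)^2) dθ,
so the Lagrangian is L = sqrt(9 + z'^2).
L depends on z' only, not on z or θ, so ∂L/∂z = 0 and
    ∂L/∂z' = z' / sqrt(9 + z'^2).
The Euler-Lagrange equation gives
    d/dθ( z' / sqrt(9 + z'^2) ) = 0,
so z' is constant. Integrating once:
    z(θ) = a θ + b,
a helix on the cylinder (a straight line when the cylinder is unrolled). The constants a, b are determined by the endpoint conditions.
With endpoint conditions z(0) = -2 and z(π/4) = 2: from z(0) = b we get b = -2, and a·π/4 + -2 = 2 gives a = 16/π, so
    z(θ) = (16/π) θ − 2.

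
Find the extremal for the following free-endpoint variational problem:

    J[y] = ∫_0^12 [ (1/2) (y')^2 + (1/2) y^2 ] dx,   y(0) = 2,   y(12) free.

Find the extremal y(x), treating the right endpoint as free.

The Lagrangian L = (1/2) (y')^2 + (1/2) y^2 gives
    ∂L/∂y = 1 y,   ∂L/∂y' = y'.
Euler-Lagrange: y'' − y = 0.
With k = 1, the general solution is
    y(x) = A cosh(x) + B sinh(x).
Fixed left endpoint y(0) = 2 ⇒ A = 2.
The right endpoint x = 12 is free, so the natural (transversality) condition is ∂L/∂y' |_{x=12} = 0, i.e. y'(12) = 0.
Compute y'(x) = A k sinh(k x) + B k cosh(k x), so
    y'(12) = A k sinh(k·12) + B k cosh(k·12) = 0
    ⇒ B = −A tanh(k·12) = − 2 tanh(1·12).
Therefore the extremal is
    y(x) = 2 cosh(1 x) − 2 tanh(1·12) sinh(1 x).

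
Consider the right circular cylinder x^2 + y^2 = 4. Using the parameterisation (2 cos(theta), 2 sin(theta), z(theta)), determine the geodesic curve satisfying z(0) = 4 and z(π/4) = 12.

Parameterise the cylinder of radius R = 2 as
    r(θ) = (2 cos θ, 2 sin θ, z(θ)).
The arc-length element is
    ds = sqrt(4 + (dz/dθ)^2) dθ,
so the Lagrangian is L = sqrt(4 + z'^2).
L depends on z' only, not on z or θ, so ∂L/∂z = 0 and
    ∂L/∂z' = z' / sqrt(4 + z'^2).
The Euler-Lagrange equation gives
    d/dθ( z' / sqrt(4 + z'^2) ) = 0,
so z' is constant. Integrating once:
    z(θ) = a θ + b,
a helix on the cylinder (a straight line when the cylinder is unrolled). The constants a, b are determined by the endpoint conditions.
With endpoint conditions z(0) = 4 and z(π/4) = 12: from z(0) = b we get b = 4, and a·π/4 + 4 = 12 gives a = 32/π, so
    z(θ) = (32/π) θ + 4.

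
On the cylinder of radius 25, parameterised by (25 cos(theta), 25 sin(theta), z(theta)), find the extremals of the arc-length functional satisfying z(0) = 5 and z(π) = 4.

Parameterise the cylinder of radius R = 25 as
    r(θ) = (25 cos θ, 25 sin θ, z(θ)).
The arc-length element is
    ds = sqrt(625 + (dz/dθ)^2) dθ,
so the Lagrangian is L = sqrt(625 + z'^2).
L depends on z' only, not on z or θ, so ∂L/∂z = 0 and
    ∂L/∂z' = z' / sqrt(625 + z'^2).
The Euler-Lagrange equation gives
    d/dθ( z' / sqrt(625 + z'^2) ) = 0,
so z' is constant. Integrating once:
    z(θ) = a θ + b,
a helix on the cylinder (a straight line when the cylinder is unrolled). The constants a, b are determined by the endpoint conditions.
With endpoint conditions z(0) = 5 and z(π) = 4: from z(0) = b we get b = 5, and a·π + 5 = 4 gives a = -1/π, so
    z(θ) = (-1/π) θ + 5.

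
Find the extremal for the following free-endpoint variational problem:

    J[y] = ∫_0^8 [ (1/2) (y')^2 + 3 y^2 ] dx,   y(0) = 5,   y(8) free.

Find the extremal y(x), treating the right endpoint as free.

The Lagrangian L = (1/2) (y')^2 + 3 y^2 gives
    ∂L/∂y = 6 y,   ∂L/∂y' = y'.
Euler-Lagrange: y'' − 6 y = 0.
With k = sqrt(6), the general solution is
    y(x) = A cosh(sqrt(6) x) + B sinh(sqrt(6) x).
Fixed left endpoint y(0) = 5 ⇒ A = 5.
The right endpoint x = 8 is free, so the natural (transversality) condition is ∂L/∂y' |_{x=8} = 0, i.e. y'(8) = 0.
Compute y'(x) = A k sinh(k x) + B k cosh(k x), so
    y'(8) = A k sinh(k·8) + B k cosh(k·8) = 0
    ⇒ B = −A tanh(k·8) = − 5 tanh(sqrt(6)·8).
Therefore the extremal is
    y(x) = 5 cosh(sqrt(6) x) − 5 tanh(sqrt(6)·8) sinh(sqrt(6) x).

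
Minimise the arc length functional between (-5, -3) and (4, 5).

Arc-length functional: J[y] = ∫ sqrt(1 + (y')^2) dx.
Lagrangian L = sqrt(1 + (y')^2) has no explicit y dependence, so ∂L/∂y = 0 and the Euler-Lagrange equation gives
    d/dx( y' / sqrt(1 + (y')^2) ) = 0  ⇒  y' / sqrt(1 + (y')^2) = const.
Hence y' is constant, so y(x) is affine.
Fitting the endpoints (-5, -3) and (4, 5):
    slope m = (5 − (-3)) / (4 − (-5)) = 8/9,
    intercept c = (-3) − m·(-5) = 13/9.
Extremal: y(x) = (8/9) x + 13/9.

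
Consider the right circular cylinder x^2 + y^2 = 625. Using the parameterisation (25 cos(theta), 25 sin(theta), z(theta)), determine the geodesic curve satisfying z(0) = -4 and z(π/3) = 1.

Parameterise the cylinder of radius R = 25 as
    r(θ) = (25 cos θ, 25 sin θ, z(θ)).
The arc-length element is
    ds = sqrt(625 + (dz/dθ)^2) dθ,
so the Lagrangian is L = sqrt(625 + z'^2).
L depends on z' only, not on z or θ, so ∂L/∂z = 0 and
    ∂L/∂z' = z' / sqrt(625 + z'^2).
The Euler-Lagrange equation gives
    d/dθ( z' / sqrt(625 + z'^2) ) = 0,
so z' is constant. Integrating once:
    z(θ) = a θ + b,
a helix on the cylinder (a straight line when the cylinder is unrolled). The constants a, b are determined by the endpoint conditions.
With endpoint conditions z(0) = -4 and z(π/3) = 1: from z(0) = b we get b = -4, and a·π/3 + -4 = 1 gives a = 15/π, so
    z(θ) = (15/π) θ − 4.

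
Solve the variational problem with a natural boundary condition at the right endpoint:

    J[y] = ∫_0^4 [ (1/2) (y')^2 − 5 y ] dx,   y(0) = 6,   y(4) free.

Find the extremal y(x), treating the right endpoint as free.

The Lagrangian L = (1/2) (y')^2 − 5 y gives
    ∂L/∂y = −5,   ∂L/∂y' = y'.
Euler-Lagrange: d/dx(y') − (−5) = 0, i.e. y'' + 5 = 0, so
    y(x) = −(5/2) x^2 + C1 x + C2.
Fixed left endpoint y(0) = 6 ⇒ C2 = 6.
The right endpoint x = 4 is free, so the natural (transversality) condition is ∂L/∂y' |_{x=4} = 0, i.e. y'(4) = 0.
Compute y'(x) = −5 x + C1, so y'(4) = −20 + C1 = 0 ⇒ C1 = 20.
Therefore the extremal is
    y(x) = −(5/2) x^2 + 20 x + 6.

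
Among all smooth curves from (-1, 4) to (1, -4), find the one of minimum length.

Arc-length functional: J[y] = ∫ sqrt(1 + (y')^2) dx.
Lagrangian L = sqrt(1 + (y')^2) has no explicit y dependence, so ∂L/∂y = 0 and the Euler-Lagrange equation gives
    d/dx( y' / sqrt(1 + (y')^2) ) = 0  ⇒  y' / sqrt(1 + (y')^2) = const.
Hence y' is constant, so y(x) is affine.
Fitting the endpoints (-1, 4) and (1, -4):
    slope m = ((-4) − 4) / (1 − (-1)) = -4,
    intercept c = 4 − m·(-1) = 0.
Extremal: y(x) = -4 x.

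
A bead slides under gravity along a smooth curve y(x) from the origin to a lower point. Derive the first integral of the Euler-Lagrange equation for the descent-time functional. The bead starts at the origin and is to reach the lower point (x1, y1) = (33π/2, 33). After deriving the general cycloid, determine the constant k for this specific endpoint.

The Lagrangian L = sqrt((1 + y'^2) / y) has no explicit x dependence, so the Beltrami identity applies:
    L − y' ∂L/∂y' = C.
Compute ∂L/∂y' = y' / sqrt(y (1 + y'^2)).
Substitute:
    sqrt((1 + y'^2)/y) − y'·y' / sqrt(y (1 + y'^2))
    = (1 + y'^2) / sqrt(y (1 + y'^2)) − y'^2 / sqrt(y (1 + y'^2))
    = 1 / sqrt(y (1 + y'^2)) = C.
Squaring and rearranging gives the first integral
    y (1 + y'^2) = 1/C^2 =: k   (constant).
Solving this first-order ODE by the substitution
    y = (k/2)(1 − cos θ)
yields the cycloid parameterisation
    x(θ) = (k/2)(θ − sin θ),   y(θ) = (k/2)(1 − cos θ).
The constant k is fixed by the endpoint condition.
Now fit the given lower endpoint (x1, y1) = (33π/2, 33). At the bottom of the first arch (θ = π), the parametric equations give
    y(π) = (k/2)(1 − cos π) = k,
    x(π) = (k/2)(π − sin π) = kπ/2.
Matching y(π) = 33 gives k = 33, consistent with x(π) = 33π/2. Therefore the specific cycloid is
    x(θ) = (33/2)(θ − sin θ),   y(θ) = (33/2)(1 − cos θ).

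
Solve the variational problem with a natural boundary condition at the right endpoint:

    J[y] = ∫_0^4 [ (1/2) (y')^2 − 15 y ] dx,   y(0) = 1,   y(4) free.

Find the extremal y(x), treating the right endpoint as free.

The Lagrangian L = (1/2) (y')^2 − 15 y gives
    ∂L/∂y = −15,   ∂L/∂y' = y'.
Euler-Lagrange: d/dx(y') − (−15) = 0, i.e. y'' + 15 = 0, so
    y(x) = −(15/2) x^2 + C1 x + C2.
Fixed left endpoint y(0) = 1 ⇒ C2 = 1.
The right endpoint x = 4 is free, so the natural (transversality) condition is ∂L/∂y' |_{x=4} = 0, i.e. y'(4) = 0.
Compute y'(x) = −15 x + C1, so y'(4) = −60 + C1 = 0 ⇒ C1 = 60.
Therefore the extremal is
    y(x) = −(15/2) x^2 + 60 x + 1.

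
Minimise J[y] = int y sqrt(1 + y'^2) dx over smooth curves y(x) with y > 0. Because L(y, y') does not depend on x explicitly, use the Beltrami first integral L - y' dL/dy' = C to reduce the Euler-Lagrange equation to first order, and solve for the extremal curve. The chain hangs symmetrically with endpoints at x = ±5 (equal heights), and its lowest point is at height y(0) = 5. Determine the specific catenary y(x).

The Lagrangian L(y, y') = y sqrt(1 + y'^2) has no explicit x dependence, so the Beltrami identity applies:
    L − y' ∂L/∂y' = C.
Compute ∂L/∂y' = y · y' / sqrt(1 + y'^2). Then
    L − y' ∂L/∂y'
    = y sqrt(1 + y'^2) − y · y'^2 / sqrt(1 + y'^2)
    = y (1 + y'^2 − y'^2) / sqrt(1 + y'^2)
    = y / sqrt(1 + y'^2) = C.
Squaring gives y^2 = C^2 (1 + y'^2), i.e.
    y'^2 = y^2 / C^2 − 1.
Separating variables,
    dy / sqrt(y^2 − C^2) = dx / C,
and integrating gives arccosh(y / C) = (x − a)/C, so
    y(x) = C cosh((x − a)/C),
the catenary. The constants C and a are fixed by the two endpoint conditions (and, for the hanging-chain problem, the length constraint selects C).
Now fit the given data. The endpoints x = ±5 are symmetric at equal height, so the catenary is even about its minimum: a = 0 and y(x) = C cosh(x/C). The lowest point is y(0) = C cosh(0) = C, and we are told y(0) = 5, so C = 5. Therefore
    y(x) = 5 cosh(x/5),
and at the endpoints
    y(±5) = 5 cosh(5/5).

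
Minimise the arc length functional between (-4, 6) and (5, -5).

Arc-length functional: J[y] = ∫ sqrt(1 + (y')^2) dx.
Lagrangian L = sqrt(1 + (y')^2) has no explicit y dependence, so ∂L/∂y = 0 and the Euler-Lagrange equation gives
    d/dx( y' / sqrt(1 + (y')^2) ) = 0  ⇒  y' / sqrt(1 + (y')^2) = const.
Hence y' is constant, so y(x) is affine.
Fitting the endpoints (-4, 6) and (5, -5):
    slope m = ((-5) − 6) / (5 − (-4)) = -11/9,
    intercept c = 6 − m·(-4) = 10/9.
Extremal: y(x) = (-11/9) x + 10/9.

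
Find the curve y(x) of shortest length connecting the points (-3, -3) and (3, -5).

Arc-length functional: J[y] = ∫ sqrt(1 + (y')^2) dx.
Lagrangian L = sqrt(1 + (y')^2) has no explicit y dependence, so ∂L/∂y = 0 and the Euler-Lagrange equation gives
    d/dx( y' / sqrt(1 + (y')^2) ) = 0  ⇒  y' / sqrt(1 + (y')^2) = const.
Hence y' is constant, so y(x) is affine.
Fitting the endpoints (-3, -3) and (3, -5):
    slope m = ((-5) − (-3)) / (3 − (-3)) = -1/3,
    intercept c = (-3) − m·(-3) = -4.
Extremal: y(x) = (-1/3) x - 4.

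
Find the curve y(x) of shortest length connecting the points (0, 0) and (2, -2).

Arc-length functional: J[y] = ∫ sqrt(1 + (y')^2) dx.
Lagrangian L = sqrt(1 + (y')^2) has no explicit y dependence, so ∂L/∂y = 0 and the Euler-Lagrange equation gives
    d/dx( y' / sqrt(1 + (y')^2) ) = 0  ⇒  y' / sqrt(1 + (y')^2) = const.
Hence y' is constant, so y(x) is affine.
Fitting the endpoints (0, 0) and (2, -2):
    slope m = ((-2) − 0) / (2 − 0) = -1,
    intercept c = 0 − m·0 = 0.
Extremal: y(x) = -x.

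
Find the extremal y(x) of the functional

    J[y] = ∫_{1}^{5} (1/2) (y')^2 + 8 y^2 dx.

The Lagrangian is L = (1/2) (y')^2 + 8 y^2.
Compute ∂L/∂y = 16y, ∂L/∂y' = y'.
The Euler-Lagrange equation d/dx(∂L/∂y') − ∂L/∂y = 0 reduces to
    y'' − 16 y = 0.
Its general solution is
    y(x) = A e^(4x) + B e^(−4x),
with A, B fixed by the endpoint conditions.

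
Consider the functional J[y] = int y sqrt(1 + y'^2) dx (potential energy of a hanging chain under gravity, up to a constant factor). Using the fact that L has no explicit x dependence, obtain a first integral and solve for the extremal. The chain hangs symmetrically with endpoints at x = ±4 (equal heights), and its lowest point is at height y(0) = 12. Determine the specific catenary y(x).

The Lagrangian L(y, y') = y sqrt(1 + y'^2) has no explicit x dependence, so the Beltrami identity applies:
    L − y' ∂L/∂y' = C.
Compute ∂L/∂y' = y · y' / sqrt(1 + y'^2). Then
    L − y' ∂L/∂y'
    = y sqrt(1 + y'^2) − y · y'^2 / sqrt(1 + y'^2)
    = y (1 + y'^2 − y'^2) / sqrt(1 + y'^2)
    = y / sqrt(1 + y'^2) = C.
Squaring gives y^2 = C^2 (1 + y'^2), i.e.
    y'^2 = y^2 / C^2 − 1.
Separating variables,
    dy / sqrt(y^2 − C^2) = dx / C,
and integrating gives arccosh(y / C) = (x − a)/C, so
    y(x) = C cosh((x − a)/C),
the catenary. The constants C and a are fixed by the two endpoint conditions (and, for the hanging-chain problem, the length constraint selects C).
Now fit the given data. The endpoints x = ±4 are symmetric at equal height, so the catenary is even about its minimum: a = 0 and y(x) = C cosh(x/C). The lowest point is y(0) = C cosh(0) = C, and we are told y(0) = 12, so C = 12. Therefore
    y(x) = 12 cosh(x/12),
and at the endpoints
    y(±4) = 12 cosh(4/12).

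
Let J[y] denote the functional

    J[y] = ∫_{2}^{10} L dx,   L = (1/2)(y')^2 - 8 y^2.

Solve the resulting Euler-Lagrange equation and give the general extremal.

The Lagrangian is L = (1/2)(y')^2 - 8 y^2.
∂L/∂y = -16y.
∂L/∂y' = y'.
The Euler-Lagrange equation d/dx(∂L/∂y') − ∂L/∂y = 0 becomes:
    y'' + 16 y = 0
General solution: y(x) = A sin(4x) + B cos(4x), where A and B are arbitrary constants fixed by the endpoint conditions.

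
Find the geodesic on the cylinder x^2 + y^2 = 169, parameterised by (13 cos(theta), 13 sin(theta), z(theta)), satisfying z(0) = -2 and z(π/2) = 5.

Parameterise the cylinder of radius R = 13 as
    r(θ) = (13 cos θ, 13 sin θ, z(θ)).
The arc-length element is
    ds = sqrt(169 + (dz/dθ)^2) dθ,
so the Lagrangian is L = sqrt(169 + z'^2).
L depends on z' only, not on z or θ, so ∂L/∂z = 0 and
    ∂L/∂z' = z' / sqrt(169 + z'^2).
The Euler-Lagrange equation gives
    d/dθ( z' / sqrt(169 + z'^2) ) = 0,
so z' is constant. Integrating once:
    z(θ) = a θ + b,
a helix on the cylinder (a straight line when the cylinder is unrolled). The constants a, b are determined by the endpoint conditions.
With endpoint conditions z(0) = -2 and z(π/2) = 5: from z(0) = b we get b = -2, and a·π/2 + -2 = 5 gives a = 14/π, so
    z(θ) = (14/π) θ − 2.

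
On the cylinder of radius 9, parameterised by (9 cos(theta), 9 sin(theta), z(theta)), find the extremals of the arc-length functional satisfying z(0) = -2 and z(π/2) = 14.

Parameterise the cylinder of radius R = 9 as
    r(θ) = (9 cos θ, 9 sin θ, z(θ)).
The arc-length element is
    ds = sqrt(81 + (dz/dθ)^2) dθ,
so the Lagrangian is L = sqrt(81 + z'^2).
L depends on z' only, not on z or θ, so ∂L/∂z = 0 and
    ∂L/∂z' = z' / sqrt(81 + z'^2).
The Euler-Lagrange equation gives
    d/dθ( z' / sqrt(81 + z'^2) ) = 0,
so z' is constant. Integrating once:
    z(θ) = a θ + b,
a helix on the cylinder (a straight line when the cylinder is unrolled). The constants a, b are determined by the endpoint conditions.
With endpoint conditions z(0) = -2 and z(π/2) = 14: from z(0) = b we get b = -2, and a·π/2 + -2 = 14 gives a = 32/π, so
    z(θ) = (32/π) θ − 2.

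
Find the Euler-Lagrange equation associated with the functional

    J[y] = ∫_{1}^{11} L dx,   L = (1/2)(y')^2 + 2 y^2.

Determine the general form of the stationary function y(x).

The Lagrangian is L = (1/2)(y')^2 + 2 y^2.
∂L/∂y = 4y.
∂L/∂y' = y'.
The Euler-Lagrange equation d/dx(∂L/∂y') − ∂L/∂y = 0 becomes:
    y'' - 4 y = 0
General solution: y(x) = A e^(2x) + B e^(-2x), where A and B are arbitrary constants fixed by the endpoint conditions.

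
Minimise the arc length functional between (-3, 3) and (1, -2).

Arc-length functional: J[y] = ∫ sqrt(1 + (y')^2) dx.
Lagrangian L = sqrt(1 + (y')^2) has no explicit y dependence, so ∂L/∂y = 0 and the Euler-Lagrange equation gives
    d/dx( y' / sqrt(1 + (y')^2) ) = 0  ⇒  y' / sqrt(1 + (y')^2) = const.
Hence y' is constant, so y(x) is affine.
Fitting the endpoints (-3, 3) and (1, -2):
    slope m = ((-2) − 3) / (1 − (-3)) = -5/4,
    intercept c = 3 − m·(-3) = -3/4.
Extremal: y(x) = (-5/4) x - 3/4.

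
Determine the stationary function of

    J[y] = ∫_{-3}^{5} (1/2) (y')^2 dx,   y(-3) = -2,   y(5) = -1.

The Lagrangian is L = (1/2) (y')^2.
Compute ∂L/∂y = 0, ∂L/∂y' = y'.
The Euler-Lagrange equation d/dx(∂L/∂y') − ∂L/∂y = 0 reduces to
    y'' = 0.
Its general solution is
    y(x) = A x + B,
with A, B fixed by the endpoint conditions.
Applying the endpoint conditions y(-3) = -2 and y(5) = -1: solve A·-3 + B = -2 and A·5 + B = -1. Subtracting gives A(5 − -3) = -1 − -2, so A = 1/8, and B = -2 − A·-3 = -13/8. Therefore
    y(x) = (1/8) x - 13/8.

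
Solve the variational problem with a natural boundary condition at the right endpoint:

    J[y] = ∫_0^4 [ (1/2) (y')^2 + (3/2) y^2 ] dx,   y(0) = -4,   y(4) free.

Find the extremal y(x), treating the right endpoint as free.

The Lagrangian L = (1/2) (y')^2 + (3/2) y^2 gives
    ∂L/∂y = 3 y,   ∂L/∂y' = y'.
Euler-Lagrange: y'' − 3 y = 0.
With k = sqrt(3), the general solution is
    y(x) = A cosh(sqrt(3) x) + B sinh(sqrt(3) x).
Fixed left endpoint y(0) = -4 ⇒ A = -4.
The right endpoint x = 4 is free, so the natural (transversality) condition is ∂L/∂y' |_{x=4} = 0, i.e. y'(4) = 0.
Compute y'(x) = A k sinh(k x) + B k cosh(k x), so
    y'(4) = A k sinh(k·4) + B k cosh(k·4) = 0
    ⇒ B = −A tanh(k·4) = 4 tanh(sqrt(3)·4).
Therefore the extremal is
    y(x) = −4 cosh(sqrt(3) x) + 4 tanh(sqrt(3)·4) sinh(sqrt(3) x).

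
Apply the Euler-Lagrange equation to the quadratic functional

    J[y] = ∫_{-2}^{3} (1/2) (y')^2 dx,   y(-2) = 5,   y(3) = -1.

The Lagrangian is L = (1/2) (y')^2.
Compute ∂L/∂y = 0, ∂L/∂y' = y'.
The Euler-Lagrange equation d/dx(∂L/∂y') − ∂L/∂y = 0 reduces to
    y'' = 0.
Its general solution is
    y(x) = A x + B,
with A, B fixed by the endpoint conditions.
Applying the endpoint conditions y(-2) = 5 and y(3) = -1: solve A·-2 + B = 5 and A·3 + B = -1. Subtracting gives A(3 − -2) = -1 − 5, so A = -6/5, and B = 5 − A·-2 = 13/5. Therefore
    y(x) = (-6/5) x + 13/5.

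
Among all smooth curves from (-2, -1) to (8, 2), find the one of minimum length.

Arc-length functional: J[y] = ∫ sqrt(1 + (y')^2) dx.
Lagrangian L = sqrt(1 + (y')^2) has no explicit y dependence, so ∂L/∂y = 0 and the Euler-Lagrange equation gives
    d/dx( y' / sqrt(1 + (y')^2) ) = 0  ⇒  y' / sqrt(1 + (y')^2) = const.
Hence y' is constant, so y(x) is affine.
Fitting the endpoints (-2, -1) and (8, 2):
    slope m = (2 − (-1)) / (8 − (-2)) = 3/10,
    intercept c = (-1) − m·(-2) = -2/5.
Extremal: y(x) = (3/10) x - 2/5.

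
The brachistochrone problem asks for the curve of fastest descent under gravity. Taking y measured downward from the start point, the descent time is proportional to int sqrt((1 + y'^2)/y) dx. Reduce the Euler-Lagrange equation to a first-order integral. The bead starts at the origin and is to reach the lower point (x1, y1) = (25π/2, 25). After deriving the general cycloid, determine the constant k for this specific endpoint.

The Lagrangian L = sqrt((1 + y'^2) / y) has no explicit x dependence, so the Beltrami identity applies:
    L − y' ∂L/∂y' = C.
Compute ∂L/∂y' = y' / sqrt(y (1 + y'^2)).
Substitute:
    sqrt((1 + y'^2)/y) − y'·y' / sqrt(y (1 + y'^2))
    = (1 + y'^2) / sqrt(y (1 + y'^2)) − y'^2 / sqrt(y (1 + y'^2))
    = 1 / sqrt(y (1 + y'^2)) = C.
Squaring and rearranging gives the first integral
    y (1 + y'^2) = 1/C^2 =: k   (constant).
Solving this first-order ODE by the substitution
    y = (k/2)(1 − cos θ)
yields the cycloid parameterisation
    x(θ) = (k/2)(θ − sin θ),   y(θ) = (k/2)(1 − cos θ).
The constant k is fixed by the endpoint condition.
Now fit the given lower endpoint (x1, y1) = (25π/2, 25). At the bottom of the first arch (θ = π), the parametric equations give
    y(π) = (k/2)(1 − cos π) = k,
    x(π) = (k/2)(π − sin π) = kπ/2.
Matching y(π) = 25 gives k = 25, consistent with x(π) = 25π/2. Therefore the specific cycloid is
    x(θ) = (25/2)(θ − sin θ),   y(θ) = (25/2)(1 − cos θ).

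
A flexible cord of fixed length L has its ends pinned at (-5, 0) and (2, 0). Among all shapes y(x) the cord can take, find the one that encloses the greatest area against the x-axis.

Set up the augmented Lagrangian using a multiplier λ for the length constraint:
    F(y, y') = y − λ sqrt(1 + y'^2).
F has no explicit x dependence, so the Beltrami identity yields a first integral
    F − y' ∂F/∂y' = C.
Compute ∂F/∂y' = −λ y' / sqrt(1 + y'^2). Then
    y − λ sqrt(1 + y'^2) + λ y'^2 / sqrt(1 + y'^2) = C
    ⇒  y − λ / sqrt(1 + y'^2) = C.
Solving for y' and integrating gives
    (x − a)^2 + (y − b)^2 = λ^2,
a circular arc of radius λ. The constants a, b are determined by the endpoint conditions y(-5) = y(2) = 0, and λ is fixed implicitly by the length constraint
    ∫_{-5}^{2} sqrt(1 + y'^2) dx = L.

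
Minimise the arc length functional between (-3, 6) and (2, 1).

Arc-length functional: J[y] = ∫ sqrt(1 + (y')^2) dx.
Lagrangian L = sqrt(1 + (y')^2) has no explicit y dependence, so ∂L/∂y = 0 and the Euler-Lagrange equation gives
    d/dx( y' / sqrt(1 + (y')^2) ) = 0  ⇒  y' / sqrt(1 + (y')^2) = const.
Hence y' is constant, so y(x) is affine.
Fitting the endpoints (-3, 6) and (2, 1):
    slope m = (1 − 6) / (2 − (-3)) = -1,
    intercept c = 6 − m·(-3) = 3.
Extremal: y(x) = -x + 3.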